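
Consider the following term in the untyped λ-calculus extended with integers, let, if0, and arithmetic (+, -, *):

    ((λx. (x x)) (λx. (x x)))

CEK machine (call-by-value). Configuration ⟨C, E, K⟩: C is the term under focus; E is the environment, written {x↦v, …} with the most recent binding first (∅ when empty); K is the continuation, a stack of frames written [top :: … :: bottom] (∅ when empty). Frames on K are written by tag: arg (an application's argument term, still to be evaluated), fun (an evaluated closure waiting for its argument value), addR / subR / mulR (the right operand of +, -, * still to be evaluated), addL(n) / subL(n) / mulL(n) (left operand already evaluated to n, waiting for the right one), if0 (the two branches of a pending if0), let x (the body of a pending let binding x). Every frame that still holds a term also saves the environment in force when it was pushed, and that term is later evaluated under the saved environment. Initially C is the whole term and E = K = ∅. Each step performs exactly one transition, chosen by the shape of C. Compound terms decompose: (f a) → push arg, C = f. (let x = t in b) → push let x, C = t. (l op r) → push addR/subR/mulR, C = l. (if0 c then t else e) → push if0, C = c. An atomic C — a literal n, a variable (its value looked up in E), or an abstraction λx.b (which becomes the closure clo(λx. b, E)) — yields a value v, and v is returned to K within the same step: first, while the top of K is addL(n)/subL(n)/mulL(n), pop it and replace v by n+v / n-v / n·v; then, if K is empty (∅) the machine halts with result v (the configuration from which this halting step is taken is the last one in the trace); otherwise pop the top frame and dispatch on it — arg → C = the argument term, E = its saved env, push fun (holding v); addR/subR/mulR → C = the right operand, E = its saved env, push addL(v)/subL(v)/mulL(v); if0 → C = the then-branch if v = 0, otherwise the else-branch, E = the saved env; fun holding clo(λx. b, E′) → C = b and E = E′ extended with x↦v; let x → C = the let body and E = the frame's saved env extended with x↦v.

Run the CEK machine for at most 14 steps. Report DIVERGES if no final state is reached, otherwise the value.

Answer: DIVERGES (no final state within 14 steps)

Machine steps:
0. <C=((λx. (x x)) (λx. (x x))), E=∅, K=∅>
1. <C=(λx. (x x)), E=∅, K=[arg]>
2. <C=(λx. (x x)), E=∅, K=[fun]>
3. <C=(x x), E={x↦clo(λx. (x x), ∅)}, K=∅>
4. <C=x, E={x↦clo(λx. (x x), ∅)}, K=[arg]>
5. <C=x, E={x↦clo(λx. (x x), ∅)}, K=[fun]>
… configuration repeats with period 3 (steps 3–5 recur indefinitely) …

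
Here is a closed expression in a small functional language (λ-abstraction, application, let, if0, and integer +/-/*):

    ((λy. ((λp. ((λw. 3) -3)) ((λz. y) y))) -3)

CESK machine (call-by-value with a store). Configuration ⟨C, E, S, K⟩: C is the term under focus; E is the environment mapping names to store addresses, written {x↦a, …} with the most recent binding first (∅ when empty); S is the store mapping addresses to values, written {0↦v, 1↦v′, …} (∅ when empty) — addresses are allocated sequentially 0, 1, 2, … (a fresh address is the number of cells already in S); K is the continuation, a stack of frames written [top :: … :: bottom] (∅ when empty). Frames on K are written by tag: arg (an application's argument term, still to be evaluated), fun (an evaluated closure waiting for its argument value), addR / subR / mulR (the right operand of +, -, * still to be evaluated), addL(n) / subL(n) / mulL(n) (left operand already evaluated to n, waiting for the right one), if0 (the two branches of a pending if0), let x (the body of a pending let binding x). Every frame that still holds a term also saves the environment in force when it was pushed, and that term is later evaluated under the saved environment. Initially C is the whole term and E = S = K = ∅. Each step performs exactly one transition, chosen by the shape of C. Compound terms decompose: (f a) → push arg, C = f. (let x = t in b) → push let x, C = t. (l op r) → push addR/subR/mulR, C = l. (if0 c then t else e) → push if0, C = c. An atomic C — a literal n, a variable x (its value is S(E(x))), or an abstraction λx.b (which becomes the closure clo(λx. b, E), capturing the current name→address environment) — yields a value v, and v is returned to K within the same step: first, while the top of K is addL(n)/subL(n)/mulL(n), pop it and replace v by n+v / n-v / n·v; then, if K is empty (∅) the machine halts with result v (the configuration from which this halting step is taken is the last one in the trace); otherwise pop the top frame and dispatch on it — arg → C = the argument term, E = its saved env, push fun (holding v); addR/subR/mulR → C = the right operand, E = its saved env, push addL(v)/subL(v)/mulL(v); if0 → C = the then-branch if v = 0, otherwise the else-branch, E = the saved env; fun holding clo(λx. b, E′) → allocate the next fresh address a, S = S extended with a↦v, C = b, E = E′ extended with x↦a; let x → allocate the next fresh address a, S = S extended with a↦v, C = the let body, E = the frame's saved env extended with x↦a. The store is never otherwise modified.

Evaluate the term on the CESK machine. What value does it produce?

t=0: ⟨C=((λy. ((λp. ((λw. 3) -3)) ((λz. y) y))) -3); E=∅; S=∅; K=∅⟩
t=1: ⟨C=(λy. ((λp. ((λw. 3) -3)) ((λz. y) y))); E=∅; S=∅; K=[arg]⟩
t=2: ⟨C=-3; E=∅; S=∅; K=[fun]⟩
t=3: ⟨C=((λp. ((λw. 3) -3)) ((λz. y) y)); E={y↦0}; S={0↦-3}; K=∅⟩
t=4: ⟨C=(λp. ((λw. 3) -3)); E={y↦0}; S={0↦-3}; K=[arg]⟩
t=5: ⟨C=((λz. y) y); E={y↦0}; S={0↦-3}; K=[fun]⟩
t=6: ⟨C=(λz. y); E={y↦0}; S={0↦-3}; K=[arg :: fun]⟩
t=7: ⟨C=y; E={y↦0}; S={0↦-3}; K=[fun :: fun]⟩
t=8: ⟨C=y; E={z↦1, y↦0}; S={0↦-3, 1↦-3}; K=[fun]⟩
t=9: ⟨C=((λw. 3) -3); E={p↦2, y↦0}; S={0↦-3, 1↦-3, 2↦-3}; K=∅⟩
t=10: ⟨C=(λw. 3); E={p↦2, y↦0}; S={0↦-3, 1↦-3, 2↦-3}; K=[arg]⟩
t=11: ⟨C=-3; E={p↦2, y↦0}; S={0↦-3, 1↦-3, 2↦-3}; K=[fun]⟩
t=12: ⟨C=3; E={w↦3, p↦2, y↦0}; S={0↦-3, 1↦-3, 2↦-3, 3↦-3}; K=∅⟩
→ final value 3

Answer: 3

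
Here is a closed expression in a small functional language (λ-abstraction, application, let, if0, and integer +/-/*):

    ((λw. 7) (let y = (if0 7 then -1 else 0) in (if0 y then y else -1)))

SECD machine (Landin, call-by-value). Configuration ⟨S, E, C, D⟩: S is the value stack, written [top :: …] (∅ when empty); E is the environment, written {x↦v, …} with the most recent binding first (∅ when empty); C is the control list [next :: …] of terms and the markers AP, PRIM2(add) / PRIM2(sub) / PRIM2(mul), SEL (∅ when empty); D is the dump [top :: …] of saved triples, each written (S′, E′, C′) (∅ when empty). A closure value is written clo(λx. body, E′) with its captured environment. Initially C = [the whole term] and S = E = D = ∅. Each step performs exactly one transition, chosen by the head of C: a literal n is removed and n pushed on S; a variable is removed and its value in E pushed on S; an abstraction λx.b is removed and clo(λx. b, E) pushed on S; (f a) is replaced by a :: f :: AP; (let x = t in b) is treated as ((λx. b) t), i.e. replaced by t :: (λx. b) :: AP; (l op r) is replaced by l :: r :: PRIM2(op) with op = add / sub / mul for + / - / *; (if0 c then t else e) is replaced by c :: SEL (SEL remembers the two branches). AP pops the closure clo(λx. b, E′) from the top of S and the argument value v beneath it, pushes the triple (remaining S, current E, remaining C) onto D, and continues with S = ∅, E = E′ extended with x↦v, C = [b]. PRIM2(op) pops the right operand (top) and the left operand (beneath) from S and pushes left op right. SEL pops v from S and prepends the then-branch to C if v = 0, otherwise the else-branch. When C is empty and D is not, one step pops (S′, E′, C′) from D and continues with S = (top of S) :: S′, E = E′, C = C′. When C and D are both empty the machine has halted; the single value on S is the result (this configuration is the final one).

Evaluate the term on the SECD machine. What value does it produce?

[0] [S=∅ | E=∅ | C=[((λw. 7) (let y = (if0 7 then -1 else 0) in (if0 y then y else -1)))] | D=∅]
[1] [S=∅ | E=∅ | C=[(let y = (if0 7 then -1 else 0) in (if0 y then y else -1)) :: (λw. 7) :: AP] | D=∅]
[2] [S=∅ | E=∅ | C=[(if0 7 then -1 else 0) :: (λy. (if0 y then y else -1)) :: AP :: (λw. 7) :: AP] | D=∅]
[3] [S=∅ | E=∅ | C=[7 :: SEL :: (λy. (if0 y then y else -1)) :: AP :: (λw. 7) :: AP] | D=∅]
[4] [S=[7] | E=∅ | C=[SEL :: (λy. (if0 y then y else -1)) :: AP :: (λw. 7) :: AP] | D=∅]
[5] [S=∅ | E=∅ | C=[0 :: (λy. (if0 y then y else -1)) :: AP :: (λw. 7) :: AP] | D=∅]
[6] [S=[0] | E=∅ | C=[(λy. (if0 y then y else -1)) :: AP :: (λw. 7) :: AP] | D=∅]
[7] [S=[clo(λy. (if0 y then y else -1), ∅) :: 0] | E=∅ | C=[AP :: (λw. 7) :: AP] | D=∅]
[8] [S=∅ | E={y↦0} | C=[(if0 y then y else -1)] | D=[(∅, ∅, [(λw. 7) :: AP])]]
[9] [S=∅ | E={y↦0} | C=[y :: SEL] | D=[(∅, ∅, [(λw. 7) :: AP])]]
[10] [S=[0] | E={y↦0} | C=[SEL] | D=[(∅, ∅, [(λw. 7) :: AP])]]
[11] [S=∅ | E={y↦0} | C=[y] | D=[(∅, ∅, [(λw. 7) :: AP])]]
[12] [S=[0] | E={y↦0} | C=∅ | D=[(∅, ∅, [(λw. 7) :: AP])]]
[13] [S=[0] | E=∅ | C=[(λw. 7) :: AP] | D=∅]
[14] [S=[clo(λw. 7, ∅) :: 0] | E=∅ | C=[AP] | D=∅]
[15] [S=∅ | E={w↦0} | C=[7] | D=[(∅, ∅, ∅)]]
[16] [S=[7] | E={w↦0} | C=∅ | D=[(∅, ∅, ∅)]]
[17] [S=[7] | E=∅ | C=∅ | D=∅]
→ final value 7

Answer: 7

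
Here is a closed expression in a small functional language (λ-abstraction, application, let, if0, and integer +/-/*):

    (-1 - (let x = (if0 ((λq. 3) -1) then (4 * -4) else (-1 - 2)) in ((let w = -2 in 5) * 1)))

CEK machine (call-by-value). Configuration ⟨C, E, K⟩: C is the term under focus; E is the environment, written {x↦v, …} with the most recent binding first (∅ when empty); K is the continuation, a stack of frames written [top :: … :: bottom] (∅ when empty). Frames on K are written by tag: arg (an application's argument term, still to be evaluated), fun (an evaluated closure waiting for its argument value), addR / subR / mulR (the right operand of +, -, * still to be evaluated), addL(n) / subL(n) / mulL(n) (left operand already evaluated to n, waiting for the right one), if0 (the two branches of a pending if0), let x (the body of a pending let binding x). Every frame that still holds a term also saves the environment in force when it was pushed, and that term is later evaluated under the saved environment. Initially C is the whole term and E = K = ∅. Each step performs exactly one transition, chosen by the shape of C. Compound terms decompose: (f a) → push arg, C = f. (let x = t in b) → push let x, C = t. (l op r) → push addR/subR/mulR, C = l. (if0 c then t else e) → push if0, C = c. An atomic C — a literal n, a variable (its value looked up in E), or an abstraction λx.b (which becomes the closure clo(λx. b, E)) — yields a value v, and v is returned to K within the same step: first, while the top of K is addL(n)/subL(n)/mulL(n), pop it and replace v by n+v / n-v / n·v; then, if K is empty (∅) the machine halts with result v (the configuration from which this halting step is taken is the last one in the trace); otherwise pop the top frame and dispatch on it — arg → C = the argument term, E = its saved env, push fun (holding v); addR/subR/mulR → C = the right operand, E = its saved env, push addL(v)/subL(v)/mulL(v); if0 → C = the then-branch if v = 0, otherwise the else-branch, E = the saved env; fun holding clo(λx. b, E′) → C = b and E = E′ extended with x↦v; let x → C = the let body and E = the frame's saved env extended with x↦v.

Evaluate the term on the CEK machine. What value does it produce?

Answer: -6

Machine steps:
t=0: <C=(-1 - (let x = (if0 ((λq. 3) -1) then (4 * -4) else (-1 - 2)) in ((let w = -2 in 5) * 1))), E=∅, K=∅>
t=1: <C=-1, E=∅, K=[subR]>
t=2: <C=(let x = (if0 ((λq. 3) -1) then (4 * -4) else (-1 - 2)) in ((let w = -2 in 5) * 1)), E=∅, K=[subL(-1)]>
t=3: <C=(if0 ((λq. 3) -1) then (4 * -4) else (-1 - 2)), E=∅, K=[let x :: subL(-1)]>
t=4: <C=((λq. 3) -1), E=∅, K=[if0 :: let x :: subL(-1)]>
t=5: <C=(λq. 3), E=∅, K=[arg :: if0 :: let x :: subL(-1)]>
t=6: <C=-1, E=∅, K=[fun :: if0 :: let x :: subL(-1)]>
t=7: <C=3, E={q↦-1}, K=[if0 :: let x :: subL(-1)]>
t=8: <C=(-1 - 2), E=∅, K=[let x :: subL(-1)]>
t=9: <C=-1, E=∅, K=[subR :: let x :: subL(-1)]>
t=10: <C=2, E=∅, K=[subL(-1) :: let x :: subL(-1)]>
t=11: <C=((let w = -2 in 5) * 1), E={x↦-3}, K=[subL(-1)]>
t=12: <C=(let w = -2 in 5), E={x↦-3}, K=[mulR :: subL(-1)]>
t=13: <C=-2, E={x↦-3}, K=[let w :: mulR :: subL(-1)]>
t=14: <C=5, E={w↦-2, x↦-3}, K=[mulR :: subL(-1)]>
t=15: <C=1, E={x↦-3}, K=[mulL(5) :: subL(-1)]>
→ final value -6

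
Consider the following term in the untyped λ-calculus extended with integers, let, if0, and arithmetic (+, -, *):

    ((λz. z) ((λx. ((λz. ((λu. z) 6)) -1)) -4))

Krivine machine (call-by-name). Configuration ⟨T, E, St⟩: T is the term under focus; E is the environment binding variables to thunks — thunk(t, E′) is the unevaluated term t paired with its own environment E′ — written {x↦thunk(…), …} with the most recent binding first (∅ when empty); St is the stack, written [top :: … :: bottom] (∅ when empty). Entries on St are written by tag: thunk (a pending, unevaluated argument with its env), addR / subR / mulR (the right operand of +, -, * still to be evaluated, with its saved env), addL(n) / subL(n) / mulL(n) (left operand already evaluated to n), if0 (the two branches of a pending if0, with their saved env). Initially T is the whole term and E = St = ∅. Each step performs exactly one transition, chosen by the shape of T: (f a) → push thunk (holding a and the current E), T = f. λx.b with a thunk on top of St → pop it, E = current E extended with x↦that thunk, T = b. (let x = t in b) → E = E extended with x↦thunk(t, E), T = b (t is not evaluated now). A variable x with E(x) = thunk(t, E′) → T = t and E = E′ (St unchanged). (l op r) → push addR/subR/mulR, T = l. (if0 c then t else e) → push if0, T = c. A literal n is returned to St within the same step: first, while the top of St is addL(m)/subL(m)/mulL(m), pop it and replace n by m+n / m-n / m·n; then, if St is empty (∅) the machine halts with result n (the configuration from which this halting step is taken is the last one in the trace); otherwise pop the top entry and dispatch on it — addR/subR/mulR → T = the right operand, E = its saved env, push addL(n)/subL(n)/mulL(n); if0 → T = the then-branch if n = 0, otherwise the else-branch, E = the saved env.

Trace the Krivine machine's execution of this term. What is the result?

Answer: -1

Derivation:
t=0: [T=((λz. z) ((λx. ((λz. ((λu. z) 6)) -1)) -4)) | E=∅ | St=∅]
t=1: [T=(λz. z) | E=∅ | St=[thunk]]
t=2: [T=z | E={z↦thunk(((λx. ((λz. ((λu. z) 6)) -1)) -4), ∅)} | St=∅]
t=3: [T=((λx. ((λz. ((λu. z) 6)) -1)) -4) | E=∅ | St=∅]
t=4: [T=(λx. ((λz. ((λu. z) 6)) -1)) | E=∅ | St=[thunk]]
t=5: [T=((λz. ((λu. z) 6)) -1) | E={x↦thunk(-4, ∅)} | St=∅]
t=6: [T=(λz. ((λu. z) 6)) | E={x↦thunk(-4, ∅)} | St=[thunk]]
t=7: [T=((λu. z) 6) | E={z↦thunk(-1, {x↦thunk(-4, ∅)}), x↦thunk(-4, ∅)} | St=∅]
t=8: [T=(λu. z) | E={z↦thunk(-1, {x↦thunk(-4, ∅)}), x↦thunk(-4, ∅)} | St=[thunk]]
t=9: [T=z | E={u↦thunk(6, {z↦thunk(-1, {x↦thunk(-4, ∅)}), x↦thunk(-4, ∅)}), z↦thunk(-1, {x↦thunk(-4, ∅)}), x↦thunk(-4, ∅)} | St=∅]
t=10: [T=-1 | E={x↦thunk(-4, ∅)} | St=∅]
→ final value -1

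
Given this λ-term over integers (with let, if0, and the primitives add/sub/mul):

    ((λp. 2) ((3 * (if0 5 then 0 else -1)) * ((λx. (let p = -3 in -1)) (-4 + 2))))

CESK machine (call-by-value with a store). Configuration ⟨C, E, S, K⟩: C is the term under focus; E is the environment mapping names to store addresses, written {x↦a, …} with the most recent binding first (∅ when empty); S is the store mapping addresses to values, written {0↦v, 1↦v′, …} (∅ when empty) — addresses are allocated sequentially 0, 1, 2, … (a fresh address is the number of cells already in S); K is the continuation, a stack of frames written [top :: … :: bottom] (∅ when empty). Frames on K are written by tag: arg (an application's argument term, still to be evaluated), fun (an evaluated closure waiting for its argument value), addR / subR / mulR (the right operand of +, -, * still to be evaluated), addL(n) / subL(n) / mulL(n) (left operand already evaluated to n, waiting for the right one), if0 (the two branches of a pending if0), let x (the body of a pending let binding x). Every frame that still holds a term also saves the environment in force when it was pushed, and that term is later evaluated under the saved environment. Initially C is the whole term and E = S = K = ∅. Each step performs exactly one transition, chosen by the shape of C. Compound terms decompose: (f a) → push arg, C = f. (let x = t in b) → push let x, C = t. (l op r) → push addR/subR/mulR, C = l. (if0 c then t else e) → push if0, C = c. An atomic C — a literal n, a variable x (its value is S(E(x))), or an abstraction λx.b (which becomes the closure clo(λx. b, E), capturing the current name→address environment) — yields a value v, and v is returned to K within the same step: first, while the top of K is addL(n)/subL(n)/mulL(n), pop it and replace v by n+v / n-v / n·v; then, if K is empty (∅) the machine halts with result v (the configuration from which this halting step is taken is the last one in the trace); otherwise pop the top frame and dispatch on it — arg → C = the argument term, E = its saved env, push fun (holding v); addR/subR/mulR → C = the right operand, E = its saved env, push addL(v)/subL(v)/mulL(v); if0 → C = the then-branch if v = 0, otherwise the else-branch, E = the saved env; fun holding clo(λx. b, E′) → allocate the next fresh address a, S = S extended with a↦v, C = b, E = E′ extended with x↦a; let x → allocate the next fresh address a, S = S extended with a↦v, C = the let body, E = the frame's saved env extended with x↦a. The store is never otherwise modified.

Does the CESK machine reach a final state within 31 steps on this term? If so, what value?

Answer: 2

Derivation:
0. <C=((λp. 2) ((3 * (if0 5 then 0 else -1)) * ((λx. (let p = -3 in -1)) (-4 + 2)))), E=∅, S=∅, K=∅>
1. <C=(λp. 2), E=∅, S=∅, K=[arg]>
2. <C=((3 * (if0 5 then 0 else -1)) * ((λx. (let p = -3 in -1)) (-4 + 2))), E=∅, S=∅, K=[fun]>
3. <C=(3 * (if0 5 then 0 else -1)), E=∅, S=∅, K=[mulR :: fun]>
4. <C=3, E=∅, S=∅, K=[mulR :: mulR :: fun]>
5. <C=(if0 5 then 0 else -1), E=∅, S=∅, K=[mulL(3) :: mulR :: fun]>
6. <C=5, E=∅, S=∅, K=[if0 :: mulL(3) :: mulR :: fun]>
7. <C=-1, E=∅, S=∅, K=[mulL(3) :: mulR :: fun]>
8. <C=((λx. (let p = -3 in -1)) (-4 + 2)), E=∅, S=∅, K=[mulL(-3) :: fun]>
9. <C=(λx. (let p = -3 in -1)), E=∅, S=∅, K=[arg :: mulL(-3) :: fun]>
10. <C=(-4 + 2), E=∅, S=∅, K=[fun :: mulL(-3) :: fun]>
11. <C=-4, E=∅, S=∅, K=[addR :: fun :: mulL(-3) :: fun]>
12. <C=2, E=∅, S=∅, K=[addL(-4) :: fun :: mulL(-3) :: fun]>
13. <C=(let p = -3 in -1), E={x↦0}, S={0↦-2}, K=[mulL(-3) :: fun]>
14. <C=-3, E={x↦0}, S={0↦-2}, K=[let p :: mulL(-3) :: fun]>
15. <C=-1, E={p↦1, x↦0}, S={0↦-2, 1↦-3}, K=[mulL(-3) :: fun]>
16. <C=2, E={p↦2}, S={0↦-2, 1↦-3, 2↦3}, K=∅>
→ final value 2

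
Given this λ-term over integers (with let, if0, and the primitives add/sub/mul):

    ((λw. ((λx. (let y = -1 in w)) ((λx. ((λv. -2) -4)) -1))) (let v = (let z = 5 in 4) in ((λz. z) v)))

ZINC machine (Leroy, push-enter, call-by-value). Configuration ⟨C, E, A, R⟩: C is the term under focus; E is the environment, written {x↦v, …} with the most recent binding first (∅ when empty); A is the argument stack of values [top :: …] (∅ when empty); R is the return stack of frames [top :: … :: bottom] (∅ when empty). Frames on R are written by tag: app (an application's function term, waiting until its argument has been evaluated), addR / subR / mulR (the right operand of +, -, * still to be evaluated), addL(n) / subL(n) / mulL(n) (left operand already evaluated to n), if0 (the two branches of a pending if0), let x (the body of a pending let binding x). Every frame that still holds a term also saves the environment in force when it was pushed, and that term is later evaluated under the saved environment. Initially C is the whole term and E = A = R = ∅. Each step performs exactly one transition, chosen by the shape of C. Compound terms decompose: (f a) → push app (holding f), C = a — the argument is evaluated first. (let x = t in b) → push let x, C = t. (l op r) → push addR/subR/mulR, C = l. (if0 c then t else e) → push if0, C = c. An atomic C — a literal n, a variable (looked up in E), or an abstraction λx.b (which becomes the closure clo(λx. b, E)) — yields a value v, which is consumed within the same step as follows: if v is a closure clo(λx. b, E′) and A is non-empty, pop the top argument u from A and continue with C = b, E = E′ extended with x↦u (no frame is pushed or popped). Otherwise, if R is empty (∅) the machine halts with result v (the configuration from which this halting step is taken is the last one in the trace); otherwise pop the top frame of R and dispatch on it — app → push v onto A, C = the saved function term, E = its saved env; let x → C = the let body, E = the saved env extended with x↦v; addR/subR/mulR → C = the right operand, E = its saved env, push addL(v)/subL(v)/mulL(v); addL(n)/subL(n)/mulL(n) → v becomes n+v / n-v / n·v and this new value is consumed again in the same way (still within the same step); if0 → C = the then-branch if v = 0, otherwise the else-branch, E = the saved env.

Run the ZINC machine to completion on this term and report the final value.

0. <C=((λw. ((λx. (let y = -1 in w)) ((λx. ((λv. -2) -4)) -1))) (let v = (let z = 5 in 4) in ((λz. z) v))), E=∅, A=∅, R=∅>
1. <C=(let v = (let z = 5 in 4) in ((λz. z) v)), E=∅, A=∅, R=[app]>
2. <C=(let z = 5 in 4), E=∅, A=∅, R=[let v :: app]>
3. <C=5, E=∅, A=∅, R=[let z :: let v :: app]>
4. <C=4, E={z↦5}, A=∅, R=[let v :: app]>
5. <C=((λz. z) v), E={v↦4}, A=∅, R=[app]>
6. <C=v, E={v↦4}, A=∅, R=[app :: app]>
7. <C=(λz. z), E={v↦4}, A=[4], R=[app]>
8. <C=z, E={z↦4, v↦4}, A=∅, R=[app]>
9. <C=(λw. ((λx. (let y = -1 in w)) ((λx. ((λv. -2) -4)) -1))), E=∅, A=[4], R=∅>
10. <C=((λx. (let y = -1 in w)) ((λx. ((λv. -2) -4)) -1)), E={w↦4}, A=∅, R=∅>
11. <C=((λx. ((λv. -2) -4)) -1), E={w↦4}, A=∅, R=[app]>
12. <C=-1, E={w↦4}, A=∅, R=[app :: app]>
13. <C=(λx. ((λv. -2) -4)), E={w↦4}, A=[-1], R=[app]>
14. <C=((λv. -2) -4), E={x↦-1, w↦4}, A=∅, R=[app]>
15. <C=-4, E={x↦-1, w↦4}, A=∅, R=[app :: app]>
16. <C=(λv. -2), E={x↦-1, w↦4}, A=[-4], R=[app]>
17. <C=-2, E={v↦-4, x↦-1, w↦4}, A=∅, R=[app]>
18. <C=(λx. (let y = -1 in w)), E={w↦4}, A=[-2], R=∅>
19. <C=(let y = -1 in w), E={x↦-2, w↦4}, A=∅, R=∅>
20. <C=-1, E={x↦-2, w↦4}, A=∅, R=[let y]>
21. <C=w, E={y↦-1, x↦-2, w↦4}, A=∅, R=∅>
→ final value 4

Answer: 4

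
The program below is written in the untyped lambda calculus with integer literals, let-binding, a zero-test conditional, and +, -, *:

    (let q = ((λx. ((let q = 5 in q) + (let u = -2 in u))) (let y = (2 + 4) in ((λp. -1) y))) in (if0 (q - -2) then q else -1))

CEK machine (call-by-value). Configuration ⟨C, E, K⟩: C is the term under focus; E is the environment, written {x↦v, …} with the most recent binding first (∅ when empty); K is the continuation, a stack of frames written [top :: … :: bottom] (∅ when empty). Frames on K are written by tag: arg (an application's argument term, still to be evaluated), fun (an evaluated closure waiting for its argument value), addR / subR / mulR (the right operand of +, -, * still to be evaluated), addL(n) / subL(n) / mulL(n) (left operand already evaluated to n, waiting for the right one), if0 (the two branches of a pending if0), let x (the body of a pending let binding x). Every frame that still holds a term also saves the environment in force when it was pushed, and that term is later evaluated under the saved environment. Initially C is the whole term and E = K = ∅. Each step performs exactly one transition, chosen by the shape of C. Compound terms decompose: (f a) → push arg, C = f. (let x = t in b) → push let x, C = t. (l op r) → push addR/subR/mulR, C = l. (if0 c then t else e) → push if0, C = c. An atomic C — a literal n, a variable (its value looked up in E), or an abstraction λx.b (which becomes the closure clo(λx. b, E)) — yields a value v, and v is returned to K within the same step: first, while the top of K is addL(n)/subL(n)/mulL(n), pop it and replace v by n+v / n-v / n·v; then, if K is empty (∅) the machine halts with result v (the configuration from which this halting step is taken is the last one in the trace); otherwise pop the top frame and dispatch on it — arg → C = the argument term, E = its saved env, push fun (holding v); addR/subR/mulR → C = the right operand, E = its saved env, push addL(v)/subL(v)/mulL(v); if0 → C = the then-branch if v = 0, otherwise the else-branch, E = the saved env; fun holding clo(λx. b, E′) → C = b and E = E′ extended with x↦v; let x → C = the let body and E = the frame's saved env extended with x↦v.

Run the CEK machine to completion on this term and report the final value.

Answer: -1

Execution trace:
[0] [C=(let q = ((λx. ((let q = 5 in q) + (let u = -2 in u))) (let y = (2 + 4) in ((λp. -1) y))) in (if0 (q - -2) then q else -1)) | E=∅ | K=∅]
[1] [C=((λx. ((let q = 5 in q) + (let u = -2 in u))) (let y = (2 + 4) in ((λp. -1) y))) | E=∅ | K=[let q]]
[2] [C=(λx. ((let q = 5 in q) + (let u = -2 in u))) | E=∅ | K=[arg :: let q]]
[3] [C=(let y = (2 + 4) in ((λp. -1) y)) | E=∅ | K=[fun :: let q]]
[4] [C=(2 + 4) | E=∅ | K=[let y :: fun :: let q]]
[5] [C=2 | E=∅ | K=[addR :: let y :: fun :: let q]]
[6] [C=4 | E=∅ | K=[addL(2) :: let y :: fun :: let q]]
[7] [C=((λp. -1) y) | E={y↦6} | K=[fun :: let q]]
[8] [C=(λp. -1) | E={y↦6} | K=[arg :: fun :: let q]]
[9] [C=y | E={y↦6} | K=[fun :: fun :: let q]]
[10] [C=-1 | E={p↦6, y↦6} | K=[fun :: let q]]
[11] [C=((let q = 5 in q) + (let u = -2 in u)) | E={x↦-1} | K=[let q]]
[12] [C=(let q = 5 in q) | E={x↦-1} | K=[addR :: let q]]
[13] [C=5 | E={x↦-1} | K=[let q :: addR :: let q]]
[14] [C=q | E={q↦5, x↦-1} | K=[addR :: let q]]
[15] [C=(let u = -2 in u) | E={x↦-1} | K=[addL(5) :: let q]]
[16] [C=-2 | E={x↦-1} | K=[let u :: addL(5) :: let q]]
[17] [C=u | E={u↦-2, x↦-1} | K=[addL(5) :: let q]]
[18] [C=(if0 (q - -2) then q else -1) | E={q↦3} | K=∅]
[19] [C=(q - -2) | E={q↦3} | K=[if0]]
[20] [C=q | E={q↦3} | K=[subR :: if0]]
[21] [C=-2 | E={q↦3} | K=[subL(3) :: if0]]
[22] [C=-1 | E={q↦3} | K=∅]
→ final value -1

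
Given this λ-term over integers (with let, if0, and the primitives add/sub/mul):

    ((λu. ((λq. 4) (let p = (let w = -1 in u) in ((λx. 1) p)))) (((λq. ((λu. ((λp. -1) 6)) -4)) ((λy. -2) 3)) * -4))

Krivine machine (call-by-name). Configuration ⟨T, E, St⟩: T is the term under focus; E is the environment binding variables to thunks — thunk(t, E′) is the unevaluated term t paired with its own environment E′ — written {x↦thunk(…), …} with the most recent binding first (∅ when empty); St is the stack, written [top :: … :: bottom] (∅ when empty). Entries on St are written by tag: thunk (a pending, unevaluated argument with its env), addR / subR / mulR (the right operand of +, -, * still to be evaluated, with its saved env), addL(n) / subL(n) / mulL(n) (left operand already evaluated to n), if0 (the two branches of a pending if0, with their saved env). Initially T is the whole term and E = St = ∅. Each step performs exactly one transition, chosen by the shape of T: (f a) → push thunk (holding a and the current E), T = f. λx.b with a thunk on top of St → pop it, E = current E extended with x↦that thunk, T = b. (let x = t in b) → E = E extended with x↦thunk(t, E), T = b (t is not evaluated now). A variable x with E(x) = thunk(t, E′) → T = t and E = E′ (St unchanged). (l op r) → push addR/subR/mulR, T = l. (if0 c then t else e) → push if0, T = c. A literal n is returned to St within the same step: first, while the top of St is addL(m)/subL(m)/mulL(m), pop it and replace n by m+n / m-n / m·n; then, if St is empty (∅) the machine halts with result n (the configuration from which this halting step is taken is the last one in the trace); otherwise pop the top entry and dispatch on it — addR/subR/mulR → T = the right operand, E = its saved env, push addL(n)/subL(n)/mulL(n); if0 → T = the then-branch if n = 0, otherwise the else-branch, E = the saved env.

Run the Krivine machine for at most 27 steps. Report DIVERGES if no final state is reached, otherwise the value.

Answer: 4

Execution trace:
step 0: [T=((λu. ((λq. 4) (let p = (let w = -1 in u) in ((λx. 1) p)))) (((λq. ((λu. ((λp. -1) 6)) -4)) ((λy. -2) 3)) * -4)) | E=∅ | St=∅]
step 1: [T=(λu. ((λq. 4) (let p = (let w = -1 in u) in ((λx. 1) p)))) | E=∅ | St=[thunk]]
step 2: [T=((λq. 4) (let p = (let w = -1 in u) in ((λx. 1) p))) | E={u↦thunk((((λq. ((λu. ((λp. -1) 6)) -4)) ((λy. -2) 3)) * -4), ∅)} | St=∅]
step 3: [T=(λq. 4) | E={u↦thunk((((λq. ((λu. ((λp. -1) 6)) -4)) ((λy. -2) 3)) * -4), ∅)} | St=[thunk]]
step 4: [T=4 | E={q↦thunk((let p = (let w = -1 in u) in ((λx. 1) p)), {u↦thunk((((λq. ((λu. ((λp. -1) 6)) -4)) ((λy. -2) 3)) * -4), ∅)}), u↦thunk((((λq. ((λu. ((λp. -1) 6)) -4)) ((λy. -2) 3)) * -4), ∅)} | St=∅]
→ final value 4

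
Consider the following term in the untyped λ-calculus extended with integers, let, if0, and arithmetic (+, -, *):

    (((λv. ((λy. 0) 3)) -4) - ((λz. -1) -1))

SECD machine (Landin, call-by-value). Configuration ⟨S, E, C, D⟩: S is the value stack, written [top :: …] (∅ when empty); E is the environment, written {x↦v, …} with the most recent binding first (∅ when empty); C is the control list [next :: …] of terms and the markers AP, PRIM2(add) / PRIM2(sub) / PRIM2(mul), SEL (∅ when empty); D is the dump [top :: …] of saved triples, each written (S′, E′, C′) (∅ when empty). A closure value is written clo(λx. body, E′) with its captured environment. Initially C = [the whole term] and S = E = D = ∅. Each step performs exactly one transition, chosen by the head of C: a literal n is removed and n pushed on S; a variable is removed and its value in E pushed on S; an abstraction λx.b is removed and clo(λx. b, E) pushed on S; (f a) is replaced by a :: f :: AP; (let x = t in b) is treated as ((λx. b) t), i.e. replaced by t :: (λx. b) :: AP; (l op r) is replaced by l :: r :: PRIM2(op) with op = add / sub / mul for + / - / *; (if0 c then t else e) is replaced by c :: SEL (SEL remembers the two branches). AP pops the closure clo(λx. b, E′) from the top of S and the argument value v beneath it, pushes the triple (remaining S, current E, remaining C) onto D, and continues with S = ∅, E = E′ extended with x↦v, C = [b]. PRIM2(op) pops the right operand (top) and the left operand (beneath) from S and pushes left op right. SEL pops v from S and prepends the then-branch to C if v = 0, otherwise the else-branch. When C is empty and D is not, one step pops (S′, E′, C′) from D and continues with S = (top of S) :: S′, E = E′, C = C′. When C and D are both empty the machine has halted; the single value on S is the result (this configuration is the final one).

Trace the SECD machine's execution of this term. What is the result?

step 0: ⟨S=∅; E=∅; C=[(((λv. ((λy. 0) 3)) -4) - ((λz. -1) -1))]; D=∅⟩
step 1: ⟨S=∅; E=∅; C=[((λv. ((λy. 0) 3)) -4) :: ((λz. -1) -1) :: PRIM2(sub)]; D=∅⟩
step 2: ⟨S=∅; E=∅; C=[-4 :: (λv. ((λy. 0) 3)) :: AP :: ((λz. -1) -1) :: PRIM2(sub)]; D=∅⟩
step 3: ⟨S=[-4]; E=∅; C=[(λv. ((λy. 0) 3)) :: AP :: ((λz. -1) -1) :: PRIM2(sub)]; D=∅⟩
step 4: ⟨S=[clo(λv. ((λy. 0) 3), ∅) :: -4]; E=∅; C=[AP :: ((λz. -1) -1) :: PRIM2(sub)]; D=∅⟩
step 5: ⟨S=∅; E={v↦-4}; C=[((λy. 0) 3)]; D=[(∅, ∅, [((λz. -1) -1) :: PRIM2(sub)])]⟩
step 6: ⟨S=∅; E={v↦-4}; C=[3 :: (λy. 0) :: AP]; D=[(∅, ∅, [((λz. -1) -1) :: PRIM2(sub)])]⟩
step 7: ⟨S=[3]; E={v↦-4}; C=[(λy. 0) :: AP]; D=[(∅, ∅, [((λz. -1) -1) :: PRIM2(sub)])]⟩
step 8: ⟨S=[clo(λy. 0, {v↦-4}) :: 3]; E={v↦-4}; C=[AP]; D=[(∅, ∅, [((λz. -1) -1) :: PRIM2(sub)])]⟩
step 9: ⟨S=∅; E={y↦3, v↦-4}; C=[0]; D=[(∅, {v↦-4}, ∅) :: (∅, ∅, [((λz. -1) -1) :: PRIM2(sub)])]⟩
step 10: ⟨S=[0]; E={y↦3, v↦-4}; C=∅; D=[(∅, {v↦-4}, ∅) :: (∅, ∅, [((λz. -1) -1) :: PRIM2(sub)])]⟩
step 11: ⟨S=[0]; E={v↦-4}; C=∅; D=[(∅, ∅, [((λz. -1) -1) :: PRIM2(sub)])]⟩
step 12: ⟨S=[0]; E=∅; C=[((λz. -1) -1) :: PRIM2(sub)]; D=∅⟩
step 13: ⟨S=[0]; E=∅; C=[-1 :: (λz. -1) :: AP :: PRIM2(sub)]; D=∅⟩
step 14: ⟨S=[-1 :: 0]; E=∅; C=[(λz. -1) :: AP :: PRIM2(sub)]; D=∅⟩
step 15: ⟨S=[clo(λz. -1, ∅) :: -1 :: 0]; E=∅; C=[AP :: PRIM2(sub)]; D=∅⟩
step 16: ⟨S=∅; E={z↦-1}; C=[-1]; D=[([0], ∅, [PRIM2(sub)])]⟩
step 17: ⟨S=[-1]; E={z↦-1}; C=∅; D=[([0], ∅, [PRIM2(sub)])]⟩
step 18: ⟨S=[-1 :: 0]; E=∅; C=[PRIM2(sub)]; D=∅⟩
step 19: ⟨S=[1]; E=∅; C=∅; D=∅⟩
→ final value 1

Answer: 1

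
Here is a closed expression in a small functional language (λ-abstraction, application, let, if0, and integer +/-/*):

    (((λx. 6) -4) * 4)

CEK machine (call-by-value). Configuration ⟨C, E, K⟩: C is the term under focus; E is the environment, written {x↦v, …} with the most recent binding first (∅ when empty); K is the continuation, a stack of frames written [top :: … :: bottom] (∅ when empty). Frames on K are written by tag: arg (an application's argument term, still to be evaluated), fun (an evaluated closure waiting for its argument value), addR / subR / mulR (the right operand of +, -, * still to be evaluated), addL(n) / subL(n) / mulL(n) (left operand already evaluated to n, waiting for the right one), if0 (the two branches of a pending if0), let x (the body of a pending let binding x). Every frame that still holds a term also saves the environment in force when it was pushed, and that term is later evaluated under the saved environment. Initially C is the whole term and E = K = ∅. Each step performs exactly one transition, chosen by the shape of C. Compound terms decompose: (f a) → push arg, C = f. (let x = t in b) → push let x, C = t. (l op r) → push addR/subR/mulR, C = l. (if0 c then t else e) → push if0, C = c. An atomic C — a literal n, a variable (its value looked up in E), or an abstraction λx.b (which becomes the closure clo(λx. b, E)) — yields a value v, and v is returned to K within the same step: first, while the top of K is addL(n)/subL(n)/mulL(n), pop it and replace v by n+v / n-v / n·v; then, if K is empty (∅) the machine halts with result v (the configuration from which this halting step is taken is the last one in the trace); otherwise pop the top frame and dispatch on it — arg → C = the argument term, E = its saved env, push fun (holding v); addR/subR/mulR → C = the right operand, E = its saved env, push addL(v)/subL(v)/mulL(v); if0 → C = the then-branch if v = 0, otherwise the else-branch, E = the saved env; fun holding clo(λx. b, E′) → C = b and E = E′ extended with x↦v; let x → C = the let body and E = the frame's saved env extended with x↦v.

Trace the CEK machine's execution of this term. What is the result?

0. [C=(((λx. 6) -4) * 4) | E=∅ | K=∅]
1. [C=((λx. 6) -4) | E=∅ | K=[mulR]]
2. [C=(λx. 6) | E=∅ | K=[arg :: mulR]]
3. [C=-4 | E=∅ | K=[fun :: mulR]]
4. [C=6 | E={x↦-4} | K=[mulR]]
5. [C=4 | E=∅ | K=[mulL(6)]]
→ final value 24

Answer: 24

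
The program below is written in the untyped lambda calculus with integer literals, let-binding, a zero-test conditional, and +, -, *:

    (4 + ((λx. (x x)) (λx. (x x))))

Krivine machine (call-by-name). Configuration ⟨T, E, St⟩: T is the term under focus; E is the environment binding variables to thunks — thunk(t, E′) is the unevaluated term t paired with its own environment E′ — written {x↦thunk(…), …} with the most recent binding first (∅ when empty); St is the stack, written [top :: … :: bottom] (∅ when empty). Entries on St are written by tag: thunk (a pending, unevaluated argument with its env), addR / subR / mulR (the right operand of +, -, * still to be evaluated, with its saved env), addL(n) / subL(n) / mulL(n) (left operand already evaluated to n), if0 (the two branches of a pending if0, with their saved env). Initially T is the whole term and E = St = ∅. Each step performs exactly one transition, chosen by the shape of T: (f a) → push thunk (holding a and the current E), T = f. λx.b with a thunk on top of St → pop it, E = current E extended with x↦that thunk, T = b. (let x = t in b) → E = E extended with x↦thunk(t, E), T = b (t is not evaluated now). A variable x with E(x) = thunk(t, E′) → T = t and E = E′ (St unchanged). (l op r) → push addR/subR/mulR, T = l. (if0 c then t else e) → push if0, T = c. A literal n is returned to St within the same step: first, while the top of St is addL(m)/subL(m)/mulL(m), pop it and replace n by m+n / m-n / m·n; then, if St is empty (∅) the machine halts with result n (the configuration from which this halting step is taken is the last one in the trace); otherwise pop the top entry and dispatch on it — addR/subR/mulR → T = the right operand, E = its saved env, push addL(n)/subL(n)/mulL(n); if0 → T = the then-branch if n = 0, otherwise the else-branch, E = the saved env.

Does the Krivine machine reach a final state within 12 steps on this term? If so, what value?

Answer: DIVERGES (no final state within 12 steps)

Derivation:
t=0: <T=(4 + ((λx. (x x)) (λx. (x x)))), E=∅, St=∅>
t=1: <T=4, E=∅, St=[addR]>
t=2: <T=((λx. (x x)) (λx. (x x))), E=∅, St=[addL(4)]>
t=3: <T=(λx. (x x)), E=∅, St=[thunk :: addL(4)]>
t=4: <T=(x x), E={x↦thunk((λx. (x x)), ∅)}, St=[addL(4)]>
t=5: <T=x, E={x↦thunk((λx. (x x)), ∅)}, St=[thunk :: addL(4)]>
t=6: <T=(λx. (x x)), E=∅, St=[thunk :: addL(4)]>
t=7: <T=(x x), E={x↦thunk(x, {x↦thunk((λx. (x x)), ∅)})}, St=[addL(4)]>
t=8: <T=x, E={x↦thunk(x, {x↦thunk((λx. (x x)), ∅)})}, St=[thunk :: addL(4)]>
t=9: <T=x, E={x↦thunk((λx. (x x)), ∅)}, St=[thunk :: addL(4)]>
t=10: <T=(λx. (x x)), E=∅, St=[thunk :: addL(4)]>
t=11: <T=(x x), E={x↦thunk(x, {x↦thunk(x, {x↦thunk((λx. (x x)), ∅)})})}, St=[addL(4)]>
t=12: <T=x, E={x↦thunk(x, {x↦thunk(x, {x↦thunk((λx. (x x)), ∅)})})}, St=[thunk :: addL(4)]>
→ 12 transitions taken and the configuration is still not final: no result within 12 steps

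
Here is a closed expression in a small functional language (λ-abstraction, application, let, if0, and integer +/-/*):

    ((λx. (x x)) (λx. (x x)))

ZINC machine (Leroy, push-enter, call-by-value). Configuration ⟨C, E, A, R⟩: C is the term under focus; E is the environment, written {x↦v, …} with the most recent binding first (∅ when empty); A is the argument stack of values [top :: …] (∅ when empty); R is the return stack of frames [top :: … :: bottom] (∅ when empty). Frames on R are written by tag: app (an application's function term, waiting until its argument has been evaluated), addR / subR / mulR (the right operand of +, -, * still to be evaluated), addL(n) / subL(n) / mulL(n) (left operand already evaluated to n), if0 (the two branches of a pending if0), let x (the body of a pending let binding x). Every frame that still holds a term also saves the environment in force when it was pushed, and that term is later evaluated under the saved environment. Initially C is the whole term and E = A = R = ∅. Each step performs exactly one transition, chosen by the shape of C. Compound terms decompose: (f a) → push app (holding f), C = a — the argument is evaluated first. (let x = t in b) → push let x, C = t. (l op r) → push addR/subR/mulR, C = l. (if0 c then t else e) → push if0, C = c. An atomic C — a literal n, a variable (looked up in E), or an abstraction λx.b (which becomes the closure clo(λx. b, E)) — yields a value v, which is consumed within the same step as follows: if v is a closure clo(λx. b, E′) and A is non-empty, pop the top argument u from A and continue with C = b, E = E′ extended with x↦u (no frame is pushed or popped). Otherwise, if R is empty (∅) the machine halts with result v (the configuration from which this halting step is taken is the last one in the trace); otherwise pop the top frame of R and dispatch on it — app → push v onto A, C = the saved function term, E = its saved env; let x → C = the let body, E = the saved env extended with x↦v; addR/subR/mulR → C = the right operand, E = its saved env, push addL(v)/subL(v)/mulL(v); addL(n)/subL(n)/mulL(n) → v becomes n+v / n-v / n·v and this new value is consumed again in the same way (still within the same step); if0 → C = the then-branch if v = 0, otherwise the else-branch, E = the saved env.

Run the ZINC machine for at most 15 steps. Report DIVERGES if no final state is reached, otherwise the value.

t=0: <C=((λx. (x x)) (λx. (x x))), E=∅, A=∅, R=∅>
t=1: <C=(λx. (x x)), E=∅, A=∅, R=[app]>
t=2: <C=(λx. (x x)), E=∅, A=[clo(λx. (x x), ∅)], R=∅>
t=3: <C=(x x), E={x↦clo(λx. (x x), ∅)}, A=∅, R=∅>
t=4: <C=x, E={x↦clo(λx. (x x), ∅)}, A=∅, R=[app]>
t=5: <C=x, E={x↦clo(λx. (x x), ∅)}, A=[clo(λx. (x x), ∅)], R=∅>
… configuration repeats with period 3 (steps 3–5 recur indefinitely) …

Answer: DIVERGES (no final state within 15 steps)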